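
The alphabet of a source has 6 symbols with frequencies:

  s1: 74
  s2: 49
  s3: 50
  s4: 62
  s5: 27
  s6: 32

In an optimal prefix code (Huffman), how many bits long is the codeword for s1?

Build the tree from the bottom:
s5(27) + s6(32) → 59
s2(49) + s3(50) → 99
59 + s4(62) → 121
s1(74) + 99 → 173
121 + 173 → 294
s1 sits 2 levels below the root, so its codeword is 2 bits.

2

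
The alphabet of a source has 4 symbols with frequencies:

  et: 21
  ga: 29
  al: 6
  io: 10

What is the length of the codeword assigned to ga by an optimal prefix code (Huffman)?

1

Repeatedly merge the two smallest:
merge al(6) and io(10): 16
merge 16 and et(21): 37
merge ga(29) and 37: 66
ga is merged only at the final step, so code length = 1.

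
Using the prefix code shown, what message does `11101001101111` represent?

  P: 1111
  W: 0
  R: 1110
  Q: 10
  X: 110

RQWXP

Read left to right; each codeword is recognised as soon as it completes (prefix code):
  1110→R | 10→Q | 0→W | 110→X | 1111→P
Decoded message: RQWXP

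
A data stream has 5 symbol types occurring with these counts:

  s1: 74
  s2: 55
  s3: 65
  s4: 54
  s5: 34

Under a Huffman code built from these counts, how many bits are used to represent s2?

2

Repeatedly merge the two smallest:
s5(34) + s4(54) → 88
s2(55) + s3(65) → 120
s1(74) + 88 → 162
120 + 162 → 282
s2 sits 2 levels below the root, so its codeword is 2 bits.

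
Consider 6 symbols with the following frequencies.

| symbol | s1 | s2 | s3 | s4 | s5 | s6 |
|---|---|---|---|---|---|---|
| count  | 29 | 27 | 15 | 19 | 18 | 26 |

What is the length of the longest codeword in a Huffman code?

Merge the two lowest-weight nodes at each step:
merge s3(15) and s5(18): 33
merge s4(19) and s6(26): 45
merge s2(27) and s1(29): 56
merge 33 and 45: 78
merge 56 and 78: 134
The rarest symbols sit at the bottom; the longest codeword is 3 bits.

3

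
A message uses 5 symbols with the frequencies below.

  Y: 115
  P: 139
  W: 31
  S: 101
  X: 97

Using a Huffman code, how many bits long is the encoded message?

1094

Build the Huffman tree bottom-up:
merge W(31) and X(97): 128
merge S(101) and Y(115): 216
merge 128 and P(139): 267
merge 216 and 267: 483
Total encoded bits = sum of merged weights = 128 + 216 + 267 + 483 = 1094.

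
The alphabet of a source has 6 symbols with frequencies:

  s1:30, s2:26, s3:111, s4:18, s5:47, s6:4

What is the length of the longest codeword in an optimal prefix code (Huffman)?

4

Merge the two lowest-weight nodes at each step:
combine s6(4), s4(18) → 22
combine 22, s2(26) → 48
combine s1(30), s5(47) → 77
combine 48, 77 → 125
combine s3(111), 125 → 236
The first pair merged (s6, s4) ends up deepest, at depth 4.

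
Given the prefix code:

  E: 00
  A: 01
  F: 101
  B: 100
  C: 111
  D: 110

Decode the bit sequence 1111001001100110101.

Read left to right; each codeword is recognised as soon as it completes (prefix code):
  111→C | 100→B | 100→B | 110→D | 01→A | 101→F | 01→A
Decoded message: CBBDAFA

CBBDAFA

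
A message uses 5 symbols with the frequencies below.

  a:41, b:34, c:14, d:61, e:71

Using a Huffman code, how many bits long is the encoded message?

490

Greedily combine the two least-frequent nodes:
combine c(14), b(34) → 48
combine a(41), 48 → 89
combine d(61), e(71) → 132
combine 89, 132 → 221
Total encoded bits = sum of merged weights = 48 + 89 + 132 + 221 = 490.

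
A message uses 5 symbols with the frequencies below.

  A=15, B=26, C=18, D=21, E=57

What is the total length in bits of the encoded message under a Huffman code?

297

Build the Huffman tree bottom-up:
merge A(15) and C(18): 33
merge D(21) and B(26): 47
merge 33 and 47: 80
merge E(57) and 80: 137
The encoded length is the sum of every internal node's weight: 33 + 47 + 80 + 137 = 297 bits.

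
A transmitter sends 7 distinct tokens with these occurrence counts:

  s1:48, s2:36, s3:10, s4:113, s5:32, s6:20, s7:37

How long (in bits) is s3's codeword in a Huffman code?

Repeatedly merge the two smallest:
combine s3(10), s6(20) → 30
combine 30, s5(32) → 62
combine s2(36), s7(37) → 73
combine s1(48), 62 → 110
combine 73, 110 → 183
combine s4(113), 183 → 296
s3 sits 5 levels below the root, so its codeword is 5 bits.

5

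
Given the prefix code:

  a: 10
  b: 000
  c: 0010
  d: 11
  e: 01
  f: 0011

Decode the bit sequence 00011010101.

Read left to right; each codeword is recognised as soon as it completes (prefix code):
  000→b | 11→d | 01→e | 01→e | 01→e
Decoded message: bdeee

bdeee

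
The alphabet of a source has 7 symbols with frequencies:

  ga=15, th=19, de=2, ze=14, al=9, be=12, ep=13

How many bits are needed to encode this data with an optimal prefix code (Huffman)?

229

Merge the two smallest weights repeatedly:
de(2) + al(9) → 11
11 + be(12) → 23
ep(13) + ze(14) → 27
ga(15) + th(19) → 34
23 + 27 → 50
34 + 50 → 84
Each symbol's bit-cost is frequency × depth; summing gives 229 bits (equivalently 11 + 23 + 27 + 34 + 50 + 84).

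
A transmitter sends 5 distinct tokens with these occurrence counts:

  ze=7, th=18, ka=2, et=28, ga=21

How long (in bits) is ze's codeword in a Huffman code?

Huffman merges, smallest pair first:
merge ka(2) and ze(7): 9
merge 9 and th(18): 27
merge ga(21) and 27: 48
merge et(28) and 48: 76
The subtree containing ze is merged 4 times, so code length = 4.

4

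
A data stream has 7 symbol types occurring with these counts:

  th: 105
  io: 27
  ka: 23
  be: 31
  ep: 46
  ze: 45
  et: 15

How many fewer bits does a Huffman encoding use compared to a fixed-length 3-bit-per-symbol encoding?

Fixed-length: 3 bits × 292 symbols = 876 bits.
Huffman merges:
et(15) + ka(23) → 38
io(27) + be(31) → 58
38 + ze(45) → 83
ep(46) + 58 → 104
83 + 104 → 187
th(105) + 187 → 292
Huffman total = 38 + 58 + 83 + 104 + 187 + 292 = 762 bits.
Saving = 876 − 762 = 114 bits.

114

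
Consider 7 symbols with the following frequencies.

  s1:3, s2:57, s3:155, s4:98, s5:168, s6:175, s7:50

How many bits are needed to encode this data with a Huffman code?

Build the Huffman tree bottom-up:
merge s1(3) and s7(50): 53
merge 53 and s2(57): 110
merge s4(98) and 110: 208
merge s3(155) and s5(168): 323
merge s6(175) and 208: 383
merge 323 and 383: 706
Total encoded bits = sum of merged weights = 53 + 110 + 208 + 323 + 383 + 706 = 1783.

1783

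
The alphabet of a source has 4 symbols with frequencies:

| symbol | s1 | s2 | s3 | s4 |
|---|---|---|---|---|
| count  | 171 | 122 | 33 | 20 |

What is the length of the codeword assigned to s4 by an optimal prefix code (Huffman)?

3

Repeatedly merge the two smallest:
combine s4(20), s3(33) → 53
combine 53, s2(122) → 175
combine s1(171), 175 → 346
The subtree containing s4 is merged 3 times, so code length = 3.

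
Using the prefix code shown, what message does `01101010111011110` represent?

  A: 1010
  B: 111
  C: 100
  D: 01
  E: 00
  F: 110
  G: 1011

DAGGF

Read left to right; each codeword is recognised as soon as it completes (prefix code):
  01→D | 1010→A | 1011→G | 1011→G | 110→F
Decoded message: DAGGF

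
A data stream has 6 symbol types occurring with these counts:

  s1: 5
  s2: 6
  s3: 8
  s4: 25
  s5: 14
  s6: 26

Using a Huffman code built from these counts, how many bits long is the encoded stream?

Build the Huffman tree bottom-up:
merge s1(5) and s2(6): 11
merge s3(8) and 11: 19
merge s5(14) and 19: 33
merge s4(25) and s6(26): 51
merge 33 and 51: 84
Each symbol's bit-cost is frequency × depth; summing gives 198 bits (equivalently 11 + 19 + 33 + 51 + 84).

198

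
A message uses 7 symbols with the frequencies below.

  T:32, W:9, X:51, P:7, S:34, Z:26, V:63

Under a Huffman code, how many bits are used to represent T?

Repeatedly merge the two smallest:
P(7) + W(9) → 16
16 + Z(26) → 42
T(32) + S(34) → 66
42 + X(51) → 93
V(63) + 66 → 129
93 + 129 → 222
The subtree containing T is merged 3 times, so code length = 3.

3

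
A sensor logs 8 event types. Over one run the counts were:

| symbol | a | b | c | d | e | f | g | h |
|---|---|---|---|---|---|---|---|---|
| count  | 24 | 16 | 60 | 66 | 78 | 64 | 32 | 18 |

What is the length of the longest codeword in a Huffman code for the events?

Merge the two lowest-weight nodes at each step:
b(16) + h(18) → 34
a(24) + g(32) → 56
34 + 56 → 90
c(60) + f(64) → 124
d(66) + e(78) → 144
90 + 124 → 214
144 + 214 → 358
The first pair merged (b, h) ends up deepest, at depth 4.

4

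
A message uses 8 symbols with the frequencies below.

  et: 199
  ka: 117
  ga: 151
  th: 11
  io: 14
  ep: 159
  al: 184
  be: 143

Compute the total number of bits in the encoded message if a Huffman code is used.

Merge the two smallest weights repeatedly:
merge th(11) and io(14): 25
merge 25 and ka(117): 142
merge 142 and be(143): 285
merge ga(151) and ep(159): 310
merge al(184) and et(199): 383
merge 285 and 310: 595
merge 383 and 595: 978
The encoded length is the sum of every internal node's weight: 25 + 142 + 285 + 310 + 383 + 595 + 978 = 2718 bits.

2718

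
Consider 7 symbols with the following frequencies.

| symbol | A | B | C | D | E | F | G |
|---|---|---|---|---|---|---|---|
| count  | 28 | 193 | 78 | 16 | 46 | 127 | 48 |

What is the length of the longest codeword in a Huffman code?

4

Merge the two lowest-weight nodes at each step:
D(16) + A(28) → 44
44 + E(46) → 90
G(48) + C(78) → 126
90 + 126 → 216
F(127) + B(193) → 320
216 + 320 → 536
The rarest symbols sit at the bottom; the longest codeword is 4 bits.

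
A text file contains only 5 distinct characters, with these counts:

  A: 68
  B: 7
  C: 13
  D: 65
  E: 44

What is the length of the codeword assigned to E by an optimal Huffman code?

3

Repeatedly merge the two smallest:
B(7) + C(13) → 20
20 + E(44) → 64
64 + D(65) → 129
A(68) + 129 → 197
E's leaf is at depth 3, giving a 3-bit codeword.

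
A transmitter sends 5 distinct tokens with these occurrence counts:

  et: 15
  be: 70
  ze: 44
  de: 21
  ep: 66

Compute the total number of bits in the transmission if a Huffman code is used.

Build the Huffman tree bottom-up:
et(15) + de(21) → 36
36 + ze(44) → 80
ep(66) + be(70) → 136
80 + 136 → 216
The encoded length is the sum of every internal node's weight: 36 + 80 + 136 + 216 = 468 bits.

468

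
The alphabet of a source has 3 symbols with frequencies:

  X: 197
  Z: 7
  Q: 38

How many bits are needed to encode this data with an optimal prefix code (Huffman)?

287

Build the Huffman tree bottom-up:
merge Z(7) and Q(38): 45
merge 45 and X(197): 242
Each symbol's bit-cost is frequency × depth; summing gives 287 bits (equivalently 45 + 242).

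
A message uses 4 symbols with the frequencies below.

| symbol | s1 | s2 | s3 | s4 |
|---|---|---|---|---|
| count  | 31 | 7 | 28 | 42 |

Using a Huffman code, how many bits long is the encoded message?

209

Build the Huffman tree bottom-up:
merge s2(7) and s3(28): 35
merge s1(31) and 35: 66
merge s4(42) and 66: 108
Total encoded bits = sum of merged weights = 35 + 66 + 108 = 209.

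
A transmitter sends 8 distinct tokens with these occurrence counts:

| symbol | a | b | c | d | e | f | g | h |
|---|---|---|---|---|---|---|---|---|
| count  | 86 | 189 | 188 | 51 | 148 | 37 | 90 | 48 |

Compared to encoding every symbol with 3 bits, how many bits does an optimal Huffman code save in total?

Fixed-length: 3 bits × 837 symbols = 2511 bits.
Huffman merges:
f(37) + h(48) → 85
d(51) + 85 → 136
a(86) + g(90) → 176
136 + e(148) → 284
176 + c(188) → 364
b(189) + 284 → 473
364 + 473 → 837
Huffman total = 85 + 136 + 176 + 284 + 364 + 473 + 837 = 2355 bits.
Saving = 2511 − 2355 = 156 bits.

156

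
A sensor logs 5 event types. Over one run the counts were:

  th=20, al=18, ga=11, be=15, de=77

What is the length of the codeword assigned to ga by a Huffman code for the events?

3

Repeatedly merge the two smallest:
combine ga(11), be(15) → 26
combine al(18), th(20) → 38
combine 26, 38 → 64
combine 64, de(77) → 141
ga's leaf is at depth 3, giving a 3-bit codeword.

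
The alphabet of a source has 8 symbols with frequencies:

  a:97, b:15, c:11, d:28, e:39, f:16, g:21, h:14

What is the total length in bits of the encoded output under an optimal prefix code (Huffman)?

Merge the two smallest weights repeatedly:
merge c(11) and h(14): 25
merge b(15) and f(16): 31
merge g(21) and 25: 46
merge d(28) and 31: 59
merge e(39) and 46: 85
merge 59 and 85: 144
merge a(97) and 144: 241
Each symbol's bit-cost is frequency × depth; summing gives 631 bits (equivalently 25 + 31 + 46 + 59 + 85 + 144 + 241).

631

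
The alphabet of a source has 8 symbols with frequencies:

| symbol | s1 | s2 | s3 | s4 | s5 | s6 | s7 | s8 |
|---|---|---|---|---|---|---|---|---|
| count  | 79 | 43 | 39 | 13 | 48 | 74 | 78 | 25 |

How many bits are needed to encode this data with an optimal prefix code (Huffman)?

Merge the two smallest weights repeatedly:
merge s4(13) and s8(25): 38
merge 38 and s3(39): 77
merge s2(43) and s5(48): 91
merge s6(74) and 77: 151
merge s7(78) and s1(79): 157
merge 91 and 151: 242
merge 157 and 242: 399
Each symbol's bit-cost is frequency × depth; summing gives 1155 bits (equivalently 38 + 77 + 91 + 151 + 157 + 242 + 399).

1155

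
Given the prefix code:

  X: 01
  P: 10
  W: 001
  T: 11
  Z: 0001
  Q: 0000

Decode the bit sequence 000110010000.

ZPXQ

Read left to right; each codeword is recognised as soon as it completes (prefix code):
  0001→Z | 10→P | 01→X | 0000→Q
Decoded message: ZPXQ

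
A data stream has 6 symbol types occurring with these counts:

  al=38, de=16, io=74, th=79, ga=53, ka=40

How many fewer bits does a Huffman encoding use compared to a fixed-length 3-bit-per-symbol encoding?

153

Fixed-length: 3 bits × 300 symbols = 900 bits.
Huffman merges:
de(16) + al(38) → 54
ka(40) + ga(53) → 93
54 + io(74) → 128
th(79) + 93 → 172
128 + 172 → 300
Huffman total = 54 + 93 + 128 + 172 + 300 = 747 bits.
Saving = 900 − 747 = 153 bits.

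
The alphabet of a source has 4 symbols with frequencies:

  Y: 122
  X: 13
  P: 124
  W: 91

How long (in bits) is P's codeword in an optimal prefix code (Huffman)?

1

Huffman merges, smallest pair first:
merge X(13) and W(91): 104
merge 104 and Y(122): 226
merge P(124) and 226: 350
P is merged only at the final step, so code length = 1.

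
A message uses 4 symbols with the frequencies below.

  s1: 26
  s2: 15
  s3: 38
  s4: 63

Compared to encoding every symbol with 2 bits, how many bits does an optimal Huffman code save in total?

22

Fixed-length: 2 bits × 142 symbols = 284 bits.
Huffman merges:
s2(15) + s1(26) → 41
s3(38) + 41 → 79
s4(63) + 79 → 142
Huffman total = 41 + 79 + 142 = 262 bits.
Saving = 284 − 262 = 22 bits.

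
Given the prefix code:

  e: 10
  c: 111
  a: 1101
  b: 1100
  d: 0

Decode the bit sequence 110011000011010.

Read left to right; each codeword is recognised as soon as it completes (prefix code):
  1100→b | 1100→b | 0→d | 0→d | 1101→a | 0→d
Decoded message: bbddad

bbddad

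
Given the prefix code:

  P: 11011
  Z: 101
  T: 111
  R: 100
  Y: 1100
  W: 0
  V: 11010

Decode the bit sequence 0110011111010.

WYTV

Read left to right; each codeword is recognised as soon as it completes (prefix code):
  0→W | 1100→Y | 111→T | 11010→V
Decoded message: WYTV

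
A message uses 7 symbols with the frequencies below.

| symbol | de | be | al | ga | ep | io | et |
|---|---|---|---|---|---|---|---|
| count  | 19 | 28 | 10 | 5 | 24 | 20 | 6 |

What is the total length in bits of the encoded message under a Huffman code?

Build the Huffman tree bottom-up:
ga(5) + et(6) → 11
al(10) + 11 → 21
de(19) + io(20) → 39
21 + ep(24) → 45
be(28) + 39 → 67
45 + 67 → 112
Total encoded bits = sum of merged weights = 11 + 21 + 39 + 45 + 67 + 112 = 295.

295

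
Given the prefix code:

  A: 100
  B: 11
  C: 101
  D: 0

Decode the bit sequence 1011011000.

CCAD

Read left to right; each codeword is recognised as soon as it completes (prefix code):
  101→C | 101→C | 100→A | 0→D
Decoded message: CCAD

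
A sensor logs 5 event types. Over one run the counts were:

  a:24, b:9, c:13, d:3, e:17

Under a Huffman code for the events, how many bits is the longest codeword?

Merge the two lowest-weight nodes at each step:
combine d(3), b(9) → 12
combine 12, c(13) → 25
combine e(17), a(24) → 41
combine 25, 41 → 66
The first pair merged (d, b) ends up deepest, at depth 3.

3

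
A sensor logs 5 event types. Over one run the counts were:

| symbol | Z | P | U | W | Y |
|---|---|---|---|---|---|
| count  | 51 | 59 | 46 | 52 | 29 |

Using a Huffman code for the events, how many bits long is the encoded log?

549

Merge the two smallest weights repeatedly:
merge Y(29) and U(46): 75
merge Z(51) and W(52): 103
merge P(59) and 75: 134
merge 103 and 134: 237
Total encoded bits = sum of merged weights = 75 + 103 + 134 + 237 = 549.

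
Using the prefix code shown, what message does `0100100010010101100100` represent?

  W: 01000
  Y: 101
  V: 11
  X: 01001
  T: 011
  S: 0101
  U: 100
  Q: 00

Read left to right; each codeword is recognised as soon as it completes (prefix code):
  01001→X | 00→Q | 01001→X | 0101→S | 100→U | 100→U
Decoded message: XQXSUU

XQXSUU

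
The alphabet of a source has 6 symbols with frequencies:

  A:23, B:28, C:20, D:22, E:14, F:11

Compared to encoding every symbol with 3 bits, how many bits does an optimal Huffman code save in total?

Fixed-length: 3 bits × 118 symbols = 354 bits.
Huffman merges:
F(11) + E(14) → 25
C(20) + D(22) → 42
A(23) + 25 → 48
B(28) + 42 → 70
48 + 70 → 118
Huffman total = 25 + 42 + 48 + 70 + 118 = 303 bits.
Saving = 354 − 303 = 51 bits.

51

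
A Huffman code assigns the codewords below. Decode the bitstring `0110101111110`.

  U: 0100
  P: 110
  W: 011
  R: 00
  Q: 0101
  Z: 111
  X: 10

WQZP

Read left to right; each codeword is recognised as soon as it completes (prefix code):
  011→W | 0101→Q | 111→Z | 110→P
Decoded message: WQZP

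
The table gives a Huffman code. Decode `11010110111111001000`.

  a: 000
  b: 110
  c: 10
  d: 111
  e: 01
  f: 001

Read left to right; each codeword is recognised as soon as it completes (prefix code):
  110→b | 10→c | 110→b | 111→d | 111→d | 001→f | 000→a
Decoded message: bcbddfa

bcbddfa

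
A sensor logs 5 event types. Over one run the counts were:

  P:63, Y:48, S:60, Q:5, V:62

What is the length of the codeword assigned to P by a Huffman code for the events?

Huffman merges, smallest pair first:
Q(5) + Y(48) → 53
53 + S(60) → 113
V(62) + P(63) → 125
113 + 125 → 238
P sits 2 levels below the root, so its codeword is 2 bits.

2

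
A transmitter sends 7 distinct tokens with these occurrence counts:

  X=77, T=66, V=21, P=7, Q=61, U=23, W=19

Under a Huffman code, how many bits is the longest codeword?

4

Merge the two lowest-weight nodes at each step:
P(7) + W(19) → 26
V(21) + U(23) → 44
26 + 44 → 70
Q(61) + T(66) → 127
70 + X(77) → 147
127 + 147 → 274
The rarest symbols sit at the bottom; the longest codeword is 4 bits.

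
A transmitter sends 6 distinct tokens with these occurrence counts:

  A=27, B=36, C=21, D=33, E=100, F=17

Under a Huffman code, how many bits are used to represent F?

4

Huffman merges, smallest pair first:
merge F(17) and C(21): 38
merge A(27) and D(33): 60
merge B(36) and 38: 74
merge 60 and 74: 134
merge E(100) and 134: 234
The subtree containing F is merged 4 times, so code length = 4.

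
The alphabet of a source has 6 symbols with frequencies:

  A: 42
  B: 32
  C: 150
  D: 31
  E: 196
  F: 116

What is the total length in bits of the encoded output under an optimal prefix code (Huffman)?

Build the Huffman tree bottom-up:
combine D(31), B(32) → 63
combine A(42), 63 → 105
combine 105, F(116) → 221
combine C(150), E(196) → 346
combine 221, 346 → 567
Each symbol's bit-cost is frequency × depth; summing gives 1302 bits (equivalently 63 + 105 + 221 + 346 + 567).

1302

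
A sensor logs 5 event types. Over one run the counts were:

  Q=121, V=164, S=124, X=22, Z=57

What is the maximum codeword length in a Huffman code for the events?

Merge the two lowest-weight nodes at each step:
X(22) + Z(57) → 79
79 + Q(121) → 200
S(124) + V(164) → 288
200 + 288 → 488
The first pair merged (X, Z) ends up deepest, at depth 3.

3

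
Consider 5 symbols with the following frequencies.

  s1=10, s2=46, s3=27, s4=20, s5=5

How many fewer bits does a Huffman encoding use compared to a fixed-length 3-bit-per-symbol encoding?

104

Fixed-length: 3 bits × 108 symbols = 324 bits.
Huffman merges:
combine s5(5), s1(10) → 15
combine 15, s4(20) → 35
combine s3(27), 35 → 62
combine s2(46), 62 → 108
Huffman total = 15 + 35 + 62 + 108 = 220 bits.
Saving = 324 − 220 = 104 bits.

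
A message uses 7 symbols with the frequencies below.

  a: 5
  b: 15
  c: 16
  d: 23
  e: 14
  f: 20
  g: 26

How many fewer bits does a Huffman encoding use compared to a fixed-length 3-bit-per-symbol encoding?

Fixed-length: 3 bits × 119 symbols = 357 bits.
Huffman merges:
merge a(5) and e(14): 19
merge b(15) and c(16): 31
merge 19 and f(20): 39
merge d(23) and g(26): 49
merge 31 and 39: 70
merge 49 and 70: 119
Huffman total = 19 + 31 + 39 + 49 + 70 + 119 = 327 bits.
Saving = 357 − 327 = 30 bits.

30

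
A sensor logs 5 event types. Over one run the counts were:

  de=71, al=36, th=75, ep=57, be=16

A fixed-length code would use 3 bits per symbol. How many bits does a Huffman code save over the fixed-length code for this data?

Fixed-length: 3 bits × 255 symbols = 765 bits.
Huffman merges:
be(16) + al(36) → 52
52 + ep(57) → 109
de(71) + th(75) → 146
109 + 146 → 255
Huffman total = 52 + 109 + 146 + 255 = 562 bits.
Saving = 765 − 562 = 203 bits.

203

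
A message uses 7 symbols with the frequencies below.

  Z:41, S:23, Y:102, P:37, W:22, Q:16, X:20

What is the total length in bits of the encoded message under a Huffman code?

660

Merge the two smallest weights repeatedly:
Q(16) + X(20) → 36
W(22) + S(23) → 45
36 + P(37) → 73
Z(41) + 45 → 86
73 + 86 → 159
Y(102) + 159 → 261
The encoded length is the sum of every internal node's weight: 36 + 45 + 73 + 86 + 159 + 261 = 660 bits.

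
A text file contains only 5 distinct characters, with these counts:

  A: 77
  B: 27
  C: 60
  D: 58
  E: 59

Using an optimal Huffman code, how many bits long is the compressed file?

Merge the two smallest weights repeatedly:
combine B(27), D(58) → 85
combine E(59), C(60) → 119
combine A(77), 85 → 162
combine 119, 162 → 281
The encoded length is the sum of every internal node's weight: 85 + 119 + 162 + 281 = 647 bits.

647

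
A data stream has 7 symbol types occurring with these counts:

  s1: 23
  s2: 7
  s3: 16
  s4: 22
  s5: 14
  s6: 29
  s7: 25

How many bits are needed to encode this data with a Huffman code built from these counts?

Build the Huffman tree bottom-up:
combine s2(7), s5(14) → 21
combine s3(16), 21 → 37
combine s4(22), s1(23) → 45
combine s7(25), s6(29) → 54
combine 37, 45 → 82
combine 54, 82 → 136
Each symbol's bit-cost is frequency × depth; summing gives 375 bits (equivalently 21 + 37 + 45 + 54 + 82 + 136).

375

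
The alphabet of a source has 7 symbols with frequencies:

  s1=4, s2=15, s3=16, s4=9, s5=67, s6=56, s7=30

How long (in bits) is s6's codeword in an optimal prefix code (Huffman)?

Build the tree from the bottom:
s1(4) + s4(9) → 13
13 + s2(15) → 28
s3(16) + 28 → 44
s7(30) + 44 → 74
s6(56) + s5(67) → 123
74 + 123 → 197
s6 sits 2 levels below the root, so its codeword is 2 bits.

2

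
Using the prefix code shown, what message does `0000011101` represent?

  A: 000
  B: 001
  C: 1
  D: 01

ABCCD

Read left to right; each codeword is recognised as soon as it completes (prefix code):
  000→A | 001→B | 1→C | 1→C | 01→D
Decoded message: ABCCD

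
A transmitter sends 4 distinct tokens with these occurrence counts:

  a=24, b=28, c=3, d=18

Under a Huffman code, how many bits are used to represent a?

Build the tree from the bottom:
c(3) + d(18) → 21
21 + a(24) → 45
b(28) + 45 → 73
a's leaf is at depth 2, giving a 2-bit codeword.

2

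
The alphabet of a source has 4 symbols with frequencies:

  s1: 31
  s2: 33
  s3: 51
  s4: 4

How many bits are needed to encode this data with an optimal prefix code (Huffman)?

Merge the two smallest weights repeatedly:
s4(4) + s1(31) → 35
s2(33) + 35 → 68
s3(51) + 68 → 119
Each symbol's bit-cost is frequency × depth; summing gives 222 bits (equivalently 35 + 68 + 119).

222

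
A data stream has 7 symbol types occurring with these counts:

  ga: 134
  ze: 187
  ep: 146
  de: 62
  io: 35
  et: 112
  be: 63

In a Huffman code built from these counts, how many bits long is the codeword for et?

3

Huffman merges, smallest pair first:
merge io(35) and de(62): 97
merge be(63) and 97: 160
merge et(112) and ga(134): 246
merge ep(146) and 160: 306
merge ze(187) and 246: 433
merge 306 and 433: 739
et sits 3 levels below the root, so its codeword is 3 bits.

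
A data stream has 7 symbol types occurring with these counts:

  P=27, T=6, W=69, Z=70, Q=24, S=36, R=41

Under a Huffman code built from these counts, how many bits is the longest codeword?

Merge the two lowest-weight nodes at each step:
merge T(6) and Q(24): 30
merge P(27) and 30: 57
merge S(36) and R(41): 77
merge 57 and W(69): 126
merge Z(70) and 77: 147
merge 126 and 147: 273
The rarest symbols sit at the bottom; the longest codeword is 4 bits.

4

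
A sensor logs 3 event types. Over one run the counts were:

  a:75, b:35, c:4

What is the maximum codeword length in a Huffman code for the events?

Merge the two lowest-weight nodes at each step:
c(4) + b(35) → 39
39 + a(75) → 114
The first pair merged (c, b) ends up deepest, at depth 2.

2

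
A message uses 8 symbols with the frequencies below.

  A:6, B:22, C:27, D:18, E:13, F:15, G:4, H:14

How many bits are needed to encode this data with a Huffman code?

340

Merge the two smallest weights repeatedly:
combine G(4), A(6) → 10
combine 10, E(13) → 23
combine H(14), F(15) → 29
combine D(18), B(22) → 40
combine 23, C(27) → 50
combine 29, 40 → 69
combine 50, 69 → 119
The encoded length is the sum of every internal node's weight: 10 + 23 + 29 + 40 + 50 + 69 + 119 = 340 bits.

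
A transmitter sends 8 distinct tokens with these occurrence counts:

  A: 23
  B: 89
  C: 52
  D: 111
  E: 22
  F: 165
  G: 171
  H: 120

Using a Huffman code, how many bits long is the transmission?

Merge the two smallest weights repeatedly:
E(22) + A(23) → 45
45 + C(52) → 97
B(89) + 97 → 186
D(111) + H(120) → 231
F(165) + G(171) → 336
186 + 231 → 417
336 + 417 → 753
Total encoded bits = sum of merged weights = 45 + 97 + 186 + 231 + 336 + 417 + 753 = 2065.

2065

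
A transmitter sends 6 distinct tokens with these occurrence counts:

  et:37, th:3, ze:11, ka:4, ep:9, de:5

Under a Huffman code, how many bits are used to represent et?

1

Build the tree from the bottom:
merge th(3) and ka(4): 7
merge de(5) and 7: 12
merge ep(9) and ze(11): 20
merge 12 and 20: 32
merge 32 and et(37): 69
et is a child of the root — depth 1, so its codeword is a single bit.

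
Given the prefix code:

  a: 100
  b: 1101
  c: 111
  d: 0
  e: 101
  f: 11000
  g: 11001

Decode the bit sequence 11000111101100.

Read left to right; each codeword is recognised as soon as it completes (prefix code):
  11000→f | 111→c | 101→e | 100→a
Decoded message: fcea

fcea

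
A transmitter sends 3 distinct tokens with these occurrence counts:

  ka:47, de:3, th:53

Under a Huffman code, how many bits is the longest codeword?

2

Merge the two lowest-weight nodes at each step:
combine de(3), ka(47) → 50
combine 50, th(53) → 103
Maximum depth reached is 2.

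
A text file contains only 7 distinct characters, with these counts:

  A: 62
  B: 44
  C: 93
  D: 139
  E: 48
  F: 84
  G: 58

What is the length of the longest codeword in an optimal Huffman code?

4

Merge the two lowest-weight nodes at each step:
merge B(44) and E(48): 92
merge G(58) and A(62): 120
merge F(84) and 92: 176
merge C(93) and 120: 213
merge D(139) and 176: 315
merge 213 and 315: 528
The rarest symbols sit at the bottom; the longest codeword is 4 bits.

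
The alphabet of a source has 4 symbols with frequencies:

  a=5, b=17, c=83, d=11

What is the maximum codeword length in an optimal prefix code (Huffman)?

3

Merge the two lowest-weight nodes at each step:
merge a(5) and d(11): 16
merge 16 and b(17): 33
merge 33 and c(83): 116
Maximum depth reached is 3.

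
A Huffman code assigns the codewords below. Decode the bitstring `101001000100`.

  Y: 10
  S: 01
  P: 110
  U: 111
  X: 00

Read left to right; each codeword is recognised as soon as it completes (prefix code):
  10→Y | 10→Y | 01→S | 00→X | 01→S | 00→X
Decoded message: YYSXSX

YYSXSX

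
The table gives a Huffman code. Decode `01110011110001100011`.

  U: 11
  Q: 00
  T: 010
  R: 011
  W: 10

RWRUQRQR

Read left to right; each codeword is recognised as soon as it completes (prefix code):
  011→R | 10→W | 011→R | 11→U | 00→Q | 011→R | 00→Q | 011→R
Decoded message: RWRUQRQR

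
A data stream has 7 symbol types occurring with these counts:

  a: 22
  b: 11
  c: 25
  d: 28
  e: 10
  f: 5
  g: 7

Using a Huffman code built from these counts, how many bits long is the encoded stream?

Merge the two smallest weights repeatedly:
combine f(5), g(7) → 12
combine e(10), b(11) → 21
combine 12, 21 → 33
combine a(22), c(25) → 47
combine d(28), 33 → 61
combine 47, 61 → 108
The encoded length is the sum of every internal node's weight: 12 + 21 + 33 + 47 + 61 + 108 = 282 bits.

282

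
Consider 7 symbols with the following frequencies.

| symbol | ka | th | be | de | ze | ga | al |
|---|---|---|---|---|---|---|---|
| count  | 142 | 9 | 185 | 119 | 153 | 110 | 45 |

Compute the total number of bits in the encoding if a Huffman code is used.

Build the Huffman tree bottom-up:
th(9) + al(45) → 54
54 + ga(110) → 164
de(119) + ka(142) → 261
ze(153) + 164 → 317
be(185) + 261 → 446
317 + 446 → 763
Each symbol's bit-cost is frequency × depth; summing gives 2005 bits (equivalently 54 + 164 + 261 + 317 + 446 + 763).

2005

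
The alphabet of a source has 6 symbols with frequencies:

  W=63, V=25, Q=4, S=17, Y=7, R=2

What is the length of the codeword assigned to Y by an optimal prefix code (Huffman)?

4

Build the tree from the bottom:
merge R(2) and Q(4): 6
merge 6 and Y(7): 13
merge 13 and S(17): 30
merge V(25) and 30: 55
merge 55 and W(63): 118
Y sits 4 levels below the root, so its codeword is 4 bits.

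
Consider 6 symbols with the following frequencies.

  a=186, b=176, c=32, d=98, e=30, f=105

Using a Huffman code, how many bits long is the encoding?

Greedily combine the two least-frequent nodes:
e(30) + c(32) → 62
62 + d(98) → 160
f(105) + 160 → 265
b(176) + a(186) → 362
265 + 362 → 627
The encoded length is the sum of every internal node's weight: 62 + 160 + 265 + 362 + 627 = 1476 bits.

1476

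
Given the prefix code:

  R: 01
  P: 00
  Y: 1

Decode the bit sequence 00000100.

PPRP

Read left to right; each codeword is recognised as soon as it completes (prefix code):
  00→P | 00→P | 01→R | 00→P
Decoded message: PPRP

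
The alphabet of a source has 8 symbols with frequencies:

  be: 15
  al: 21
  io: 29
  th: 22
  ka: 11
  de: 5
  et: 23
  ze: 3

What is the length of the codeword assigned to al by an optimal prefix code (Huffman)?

3

Build the tree from the bottom:
ze(3) + de(5) → 8
8 + ka(11) → 19
be(15) + 19 → 34
al(21) + th(22) → 43
et(23) + io(29) → 52
34 + 43 → 77
52 + 77 → 129
al sits 3 levels below the root, so its codeword is 3 bits.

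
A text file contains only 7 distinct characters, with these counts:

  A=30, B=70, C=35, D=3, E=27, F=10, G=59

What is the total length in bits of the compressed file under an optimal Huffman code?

586

Merge the two smallest weights repeatedly:
combine D(3), F(10) → 13
combine 13, E(27) → 40
combine A(30), C(35) → 65
combine 40, G(59) → 99
combine 65, B(70) → 135
combine 99, 135 → 234
Each symbol's bit-cost is frequency × depth; summing gives 586 bits (equivalently 13 + 40 + 65 + 99 + 135 + 234).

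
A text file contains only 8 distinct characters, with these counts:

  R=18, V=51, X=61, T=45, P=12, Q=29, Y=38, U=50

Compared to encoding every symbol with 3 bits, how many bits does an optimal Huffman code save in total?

Fixed-length: 3 bits × 304 symbols = 912 bits.
Huffman merges:
combine P(12), R(18) → 30
combine Q(29), 30 → 59
combine Y(38), T(45) → 83
combine U(50), V(51) → 101
combine 59, X(61) → 120
combine 83, 101 → 184
combine 120, 184 → 304
Huffman total = 30 + 59 + 83 + 101 + 120 + 184 + 304 = 881 bits.
Saving = 912 − 881 = 31 bits.

31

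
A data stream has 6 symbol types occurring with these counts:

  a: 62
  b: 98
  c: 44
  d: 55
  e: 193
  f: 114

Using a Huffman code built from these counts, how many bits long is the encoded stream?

1391

Greedily combine the two least-frequent nodes:
combine c(44), d(55) → 99
combine a(62), b(98) → 160
combine 99, f(114) → 213
combine 160, e(193) → 353
combine 213, 353 → 566
The encoded length is the sum of every internal node's weight: 99 + 160 + 213 + 353 + 566 = 1391 bits.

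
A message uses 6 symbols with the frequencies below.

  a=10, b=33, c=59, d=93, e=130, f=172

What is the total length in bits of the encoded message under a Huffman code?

1139

Build the Huffman tree bottom-up:
merge a(10) and b(33): 43
merge 43 and c(59): 102
merge d(93) and 102: 195
merge e(130) and f(172): 302
merge 195 and 302: 497
Total encoded bits = sum of merged weights = 43 + 102 + 195 + 302 + 497 = 1139.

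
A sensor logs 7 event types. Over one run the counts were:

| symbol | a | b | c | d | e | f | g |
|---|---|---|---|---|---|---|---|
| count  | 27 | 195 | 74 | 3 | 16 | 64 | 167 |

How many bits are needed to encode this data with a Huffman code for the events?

Merge the two smallest weights repeatedly:
merge d(3) and e(16): 19
merge 19 and a(27): 46
merge 46 and f(64): 110
merge c(74) and 110: 184
merge g(167) and 184: 351
merge b(195) and 351: 546
Total encoded bits = sum of merged weights = 19 + 46 + 110 + 184 + 351 + 546 = 1256.

1256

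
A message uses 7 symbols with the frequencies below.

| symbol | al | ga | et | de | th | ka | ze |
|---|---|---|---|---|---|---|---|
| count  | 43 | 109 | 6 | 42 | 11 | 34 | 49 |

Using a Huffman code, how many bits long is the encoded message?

732

Build the Huffman tree bottom-up:
merge et(6) and th(11): 17
merge 17 and ka(34): 51
merge de(42) and al(43): 85
merge ze(49) and 51: 100
merge 85 and 100: 185
merge ga(109) and 185: 294
Total encoded bits = sum of merged weights = 17 + 51 + 85 + 100 + 185 + 294 = 732.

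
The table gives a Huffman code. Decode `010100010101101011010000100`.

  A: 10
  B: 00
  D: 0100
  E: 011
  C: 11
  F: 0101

FBFEFAABD

Read left to right; each codeword is recognised as soon as it completes (prefix code):
  0101→F | 00→B | 0101→F | 011→E | 0101→F | 10→A | 10→A | 00→B | 0100→D
Decoded message: FBFEFAABD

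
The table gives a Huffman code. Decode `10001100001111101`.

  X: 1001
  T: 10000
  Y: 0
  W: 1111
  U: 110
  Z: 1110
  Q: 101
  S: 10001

Read left to right; each codeword is recognised as soon as it completes (prefix code):
  10001→S | 10000→T | 1111→W | 101→Q
Decoded message: STWQ

STWQ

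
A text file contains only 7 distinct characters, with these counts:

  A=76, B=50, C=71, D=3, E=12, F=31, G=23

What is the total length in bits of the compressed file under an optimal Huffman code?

654

Greedily combine the two least-frequent nodes:
D(3) + E(12) → 15
15 + G(23) → 38
F(31) + 38 → 69
B(50) + 69 → 119
C(71) + A(76) → 147
119 + 147 → 266
Each symbol's bit-cost is frequency × depth; summing gives 654 bits (equivalently 15 + 38 + 69 + 119 + 147 + 266).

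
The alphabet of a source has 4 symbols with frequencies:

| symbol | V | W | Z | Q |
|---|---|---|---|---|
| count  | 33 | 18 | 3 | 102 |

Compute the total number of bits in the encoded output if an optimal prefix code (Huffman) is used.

231

Build the Huffman tree bottom-up:
Z(3) + W(18) → 21
21 + V(33) → 54
54 + Q(102) → 156
Total encoded bits = sum of merged weights = 21 + 54 + 156 = 231.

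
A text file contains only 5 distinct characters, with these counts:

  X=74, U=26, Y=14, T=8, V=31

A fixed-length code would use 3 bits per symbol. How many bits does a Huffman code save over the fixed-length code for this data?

157

Fixed-length: 3 bits × 153 symbols = 459 bits.
Huffman merges:
merge T(8) and Y(14): 22
merge 22 and U(26): 48
merge V(31) and 48: 79
merge X(74) and 79: 153
Huffman total = 22 + 48 + 79 + 153 = 302 bits.
Saving = 459 − 302 = 157 bits.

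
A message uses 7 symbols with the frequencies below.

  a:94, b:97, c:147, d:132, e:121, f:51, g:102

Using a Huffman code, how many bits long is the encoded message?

2085

Merge the two smallest weights repeatedly:
merge f(51) and a(94): 145
merge b(97) and g(102): 199
merge e(121) and d(132): 253
merge 145 and c(147): 292
merge 199 and 253: 452
merge 292 and 452: 744
Each symbol's bit-cost is frequency × depth; summing gives 2085 bits (equivalently 145 + 199 + 253 + 292 + 452 + 744).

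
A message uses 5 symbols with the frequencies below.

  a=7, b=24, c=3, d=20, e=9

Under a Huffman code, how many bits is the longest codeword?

4

Merge the two lowest-weight nodes at each step:
c(3) + a(7) → 10
e(9) + 10 → 19
19 + d(20) → 39
b(24) + 39 → 63
The rarest symbols sit at the bottom; the longest codeword is 4 bits.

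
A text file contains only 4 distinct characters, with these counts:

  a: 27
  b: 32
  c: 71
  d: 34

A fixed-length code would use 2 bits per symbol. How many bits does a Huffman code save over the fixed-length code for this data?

Fixed-length: 2 bits × 164 symbols = 328 bits.
Huffman merges:
merge a(27) and b(32): 59
merge d(34) and 59: 93
merge c(71) and 93: 164
Huffman total = 59 + 93 + 164 = 316 bits.
Saving = 328 − 316 = 12 bits.

12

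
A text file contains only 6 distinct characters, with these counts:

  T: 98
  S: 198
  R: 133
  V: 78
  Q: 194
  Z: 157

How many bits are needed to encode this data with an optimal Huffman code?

Greedily combine the two least-frequent nodes:
combine V(78), T(98) → 176
combine R(133), Z(157) → 290
combine 176, Q(194) → 370
combine S(198), 290 → 488
combine 370, 488 → 858
Total encoded bits = sum of merged weights = 176 + 290 + 370 + 488 + 858 = 2182.

2182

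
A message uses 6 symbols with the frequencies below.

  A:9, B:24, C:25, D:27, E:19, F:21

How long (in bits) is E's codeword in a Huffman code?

Huffman merges, smallest pair first:
A(9) + E(19) → 28
F(21) + B(24) → 45
C(25) + D(27) → 52
28 + 45 → 73
52 + 73 → 125
E's leaf is at depth 3, giving a 3-bit codeword.

3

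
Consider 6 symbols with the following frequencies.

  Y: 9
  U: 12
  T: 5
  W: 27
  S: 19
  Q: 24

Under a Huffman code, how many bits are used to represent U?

Repeatedly merge the two smallest:
combine T(5), Y(9) → 14
combine U(12), 14 → 26
combine S(19), Q(24) → 43
combine 26, W(27) → 53
combine 43, 53 → 96
U sits 3 levels below the root, so its codeword is 3 bits.

3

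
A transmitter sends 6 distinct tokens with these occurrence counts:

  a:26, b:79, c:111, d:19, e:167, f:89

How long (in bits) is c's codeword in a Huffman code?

2

Huffman merges, smallest pair first:
combine d(19), a(26) → 45
combine 45, b(79) → 124
combine f(89), c(111) → 200
combine 124, e(167) → 291
combine 200, 291 → 491
c's leaf is at depth 2, giving a 2-bit codeword.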